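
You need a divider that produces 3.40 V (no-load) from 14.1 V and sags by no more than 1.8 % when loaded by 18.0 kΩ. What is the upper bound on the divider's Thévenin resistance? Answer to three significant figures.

R_th ≤ 330 Ω

Loading drop = R_th/(R_th + R_L) ≤ 0.0180, so R_th ≤ R_L · ε/(1−ε) = 18.0 kΩ × 0.0180/0.9820 = 330 Ω.
(Any R1, R2 with R2/(R1+R2) = 0.241 and R1‖R2 ≤ 330 Ω will meet the spec.)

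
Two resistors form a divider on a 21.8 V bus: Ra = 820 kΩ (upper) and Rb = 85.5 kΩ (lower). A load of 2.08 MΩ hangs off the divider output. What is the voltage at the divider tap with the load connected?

The load sits in parallel with Rb: Rb‖R_L = (85.5 × 2080) / (85.5 + 2080) = 82.12 kΩ.
V_out = 21.8 × 82.12 / (820 + 82.12) = 21.8 × 82.12/902.1 = 1.98 V.

V_out ≈ 1.98 V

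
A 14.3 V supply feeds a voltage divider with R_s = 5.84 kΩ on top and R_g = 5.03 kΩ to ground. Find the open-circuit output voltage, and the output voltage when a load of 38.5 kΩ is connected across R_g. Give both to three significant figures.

Open-circuit: V = 14.3 × 5.03/(5.84 + 5.03) = 6.62 V.
With the load, R_g becomes R_g‖R_L = 4.449 kΩ, so V = 14.3 × 4.449/10.29 = 6.18 V.

Unloaded: 6.62 V; loaded: 6.18 V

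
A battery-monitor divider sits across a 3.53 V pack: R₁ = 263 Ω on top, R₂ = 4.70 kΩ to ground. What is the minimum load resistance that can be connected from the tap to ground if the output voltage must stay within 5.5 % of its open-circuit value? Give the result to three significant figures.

R_L(min) ≈ 4.28 kΩ

Output resistance R_th = R₁‖R₂ = (263 × 4700)/4963 = 249.1 Ω.
The fractional drop is R_th/(R_th + R_L); requiring this ≤ 0.0550 gives R_L ≥ R_th(1/0.0550 − 1) = 249.1 × 17.18 = 4.28 kΩ.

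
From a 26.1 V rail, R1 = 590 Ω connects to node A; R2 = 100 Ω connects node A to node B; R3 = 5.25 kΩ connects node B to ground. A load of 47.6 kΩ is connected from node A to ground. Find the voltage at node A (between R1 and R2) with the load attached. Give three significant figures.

V ≈ 23.2 V

Below node A the series string R2+R3 = 5350 Ω sits in parallel with the 47600 Ω load: 4809 Ω.
V_A = 26.1 × 4809/(590 + 4809) = 23.2 V.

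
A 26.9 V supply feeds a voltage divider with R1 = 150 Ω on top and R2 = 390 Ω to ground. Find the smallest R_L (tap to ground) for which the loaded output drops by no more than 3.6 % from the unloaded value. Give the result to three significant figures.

Output resistance R_th = R1‖R2 = (150 × 390)/540.0 = 108.3 Ω.
The fractional drop is R_th/(R_th + R_L); requiring this ≤ 0.0360 gives R_L ≥ R_th(1/0.0360 − 1) = 108.3 × 26.78 = 2.90 kΩ.

R_L(min) ≈ 2.90 kΩ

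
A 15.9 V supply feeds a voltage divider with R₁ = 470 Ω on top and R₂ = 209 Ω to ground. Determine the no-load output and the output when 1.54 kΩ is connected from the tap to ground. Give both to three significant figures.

Unloaded: 4.89 V; loaded: 4.47 V

Open-circuit: V = 15.9 × 209/(470 + 209) = 4.89 V.
With the load, R₂ becomes R₂‖R_L = 184.0 Ω, so V = 15.9 × 184.0/654.0 = 4.47 V.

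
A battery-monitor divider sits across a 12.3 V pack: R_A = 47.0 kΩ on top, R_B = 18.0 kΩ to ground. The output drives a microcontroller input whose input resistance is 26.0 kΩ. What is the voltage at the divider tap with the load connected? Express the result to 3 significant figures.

V_out ≈ 2.27 V

The load sits in parallel with R_B: R_B‖R_L = (18.0 × 26.0) / (18.0 + 26.0) = 10.64 kΩ.
V_out = 12.3 × 10.64 / (47.0 + 10.64) = 12.3 × 10.64/57.64 = 2.27 V.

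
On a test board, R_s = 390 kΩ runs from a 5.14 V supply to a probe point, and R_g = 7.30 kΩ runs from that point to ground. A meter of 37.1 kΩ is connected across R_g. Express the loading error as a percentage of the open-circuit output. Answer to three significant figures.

The divider's output (Thévenin) resistance is R_s‖R_g = 7.166 kΩ.
Fractional drop under load = R_th/(R_th + R_L) = 7.166 / (7.166 + 37.1) = 0.1619.
So the output falls by 16.2 %.

16.2 %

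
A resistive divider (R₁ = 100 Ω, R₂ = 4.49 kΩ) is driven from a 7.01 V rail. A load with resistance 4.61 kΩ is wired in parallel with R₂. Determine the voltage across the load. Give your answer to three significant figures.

V_out ≈ 6.71 V

The load sits in parallel with R₂: R₂‖R_L = (4490 × 4610) / (4490 + 4610) = 2275 Ω.
V_out = 7.01 × 2275 / (100 + 2275) = 7.01 × 2275/2375 = 6.71 V.
(Unloaded it would have been 6.86 V.)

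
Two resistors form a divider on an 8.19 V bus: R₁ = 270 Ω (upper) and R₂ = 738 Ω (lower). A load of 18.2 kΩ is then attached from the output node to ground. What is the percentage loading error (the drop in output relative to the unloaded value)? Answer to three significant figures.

The divider's output (Thévenin) resistance is R₁‖R₂ = 197.7 Ω.
Fractional drop under load = R_th/(R_th + R_L) = 197.7 / (197.7 + 18200) = 0.01074.
So the output falls by 1.07 %.

1.07 %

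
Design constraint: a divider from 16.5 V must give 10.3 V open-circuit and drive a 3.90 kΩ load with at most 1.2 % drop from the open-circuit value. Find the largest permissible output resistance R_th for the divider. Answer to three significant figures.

Loading drop = R_th/(R_th + R_L) ≤ 0.0120, so R_th ≤ R_L · ε/(1−ε) = 3.90 kΩ × 0.0120/0.9880 = 47.4 Ω.
(Any R1, R2 with R2/(R1+R2) = 0.624 and R1‖R2 ≤ 47.4 Ω will meet the spec.)

R_th ≤ 47.4 Ω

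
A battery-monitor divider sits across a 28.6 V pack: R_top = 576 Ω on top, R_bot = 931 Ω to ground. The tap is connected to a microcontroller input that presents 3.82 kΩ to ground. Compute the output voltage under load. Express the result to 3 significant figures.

The load sits in parallel with R_bot: R_bot‖R_L = (931 × 3820) / (931 + 3820) = 748.6 Ω.
V_out = 28.6 × 748.6 / (576 + 748.6) = 28.6 × 748.6/1325 = 16.2 V.
(Unloaded it would have been 17.7 V.)

V_out ≈ 16.2 V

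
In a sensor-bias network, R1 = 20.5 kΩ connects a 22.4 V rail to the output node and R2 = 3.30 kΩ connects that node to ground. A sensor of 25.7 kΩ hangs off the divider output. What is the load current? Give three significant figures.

I_L ≈ 0.109 mA

R2‖R_L = 2.924 kΩ; V_out = 22.4 × 2.924/23.42 = 2.797 V.
I_L = V_out / R_L = 2.797 / 25.7 kΩ = 0.109 mA.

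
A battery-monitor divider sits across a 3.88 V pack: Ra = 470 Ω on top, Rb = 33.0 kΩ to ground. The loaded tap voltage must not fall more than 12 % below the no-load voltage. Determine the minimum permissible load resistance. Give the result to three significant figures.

R_L(min) ≈ 3.40 kΩ

Output resistance R_th = Ra‖Rb = (470 × 33000)/33470 = 463.4 Ω.
The fractional drop is R_th/(R_th + R_L); requiring this ≤ 0.120 gives R_L ≥ R_th(1/0.120 − 1) = 463.4 × 7.333 = 3.40 kΩ.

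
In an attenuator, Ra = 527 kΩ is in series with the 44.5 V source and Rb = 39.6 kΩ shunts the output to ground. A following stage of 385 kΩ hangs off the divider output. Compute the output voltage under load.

The load sits in parallel with Rb: Rb‖R_L = (39.6 × 385) / (39.6 + 385) = 35.91 kΩ.
V_out = 44.5 × 35.91 / (527 + 35.91) = 44.5 × 35.91/562.9 = 2.84 V.

V_out ≈ 2.84 V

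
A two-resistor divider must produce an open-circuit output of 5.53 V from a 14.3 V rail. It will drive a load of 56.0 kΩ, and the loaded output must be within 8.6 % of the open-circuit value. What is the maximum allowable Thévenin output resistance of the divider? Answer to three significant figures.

Loading drop = R_th/(R_th + R_L) ≤ 0.0860, so R_th ≤ R_L · ε/(1−ε) = 56.0 kΩ × 0.0860/0.9140 = 5.27 kΩ.

R_th ≤ 5.27 kΩ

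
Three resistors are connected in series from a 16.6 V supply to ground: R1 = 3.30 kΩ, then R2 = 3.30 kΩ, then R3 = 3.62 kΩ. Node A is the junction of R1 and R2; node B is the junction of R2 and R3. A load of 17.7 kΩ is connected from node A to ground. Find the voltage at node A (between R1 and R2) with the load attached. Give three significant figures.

V ≈ 9.98 V

Below node A the series string R2+R3 = 6.920 kΩ sits in parallel with the 17.7 kΩ load: 4.975 kΩ.
V_A = 16.6 × 4.975/(3.30 + 4.975) = 9.98 V.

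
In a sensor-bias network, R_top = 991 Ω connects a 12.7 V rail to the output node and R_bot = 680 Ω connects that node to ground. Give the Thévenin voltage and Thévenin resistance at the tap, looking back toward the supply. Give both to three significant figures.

V_th is the open-circuit tap voltage: 12.7 × 680/(991 + 680) = 5.17 V.
With the supply zeroed, R_top and R_bot appear in parallel from the tap: R_th = R_top‖R_bot = (991 × 680)/1671 = 403 Ω.

V_th = 5.17 V, R_th = 403 Ω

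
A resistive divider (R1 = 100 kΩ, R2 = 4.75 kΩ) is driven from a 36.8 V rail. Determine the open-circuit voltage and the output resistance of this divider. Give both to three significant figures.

V_th = 1.67 V, R_th = 4.53 kΩ

V_th is the open-circuit tap voltage: 36.8 × 4.75/(100 + 4.75) = 1.67 V.
With the supply zeroed, R1 and R2 appear in parallel from the tap: R_th = R1‖R2 = (100 × 4.75)/104.8 = 4.53 kΩ.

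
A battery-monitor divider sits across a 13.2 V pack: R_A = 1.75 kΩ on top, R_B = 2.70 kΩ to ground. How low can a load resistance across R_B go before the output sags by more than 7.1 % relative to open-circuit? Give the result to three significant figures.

R_L(min) ≈ 13.9 kΩ

Output resistance R_th = R_A‖R_B = (1.75 × 2.70)/4.450 = 1.062 kΩ.
The fractional drop is R_th/(R_th + R_L); requiring this ≤ 0.0710 gives R_L ≥ R_th(1/0.0710 − 1) = 1.062 × 13.08 = 13.9 kΩ.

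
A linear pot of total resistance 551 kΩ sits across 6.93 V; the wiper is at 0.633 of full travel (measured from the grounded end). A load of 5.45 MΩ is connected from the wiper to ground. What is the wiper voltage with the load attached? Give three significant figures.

V ≈ 4.29 V

The wiper splits the pot into (1−α)R = 202.2 kΩ above and αR = 348.8 kΩ below.
Lower section ‖ load = 327.8 kΩ.
V_wiper = 6.93 × 327.8/(202.2 + 327.8) = 4.29 V.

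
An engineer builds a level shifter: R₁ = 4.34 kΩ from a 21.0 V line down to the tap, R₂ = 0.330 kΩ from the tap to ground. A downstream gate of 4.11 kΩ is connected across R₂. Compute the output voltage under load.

V_out ≈ 1.38 V

The load sits in parallel with R₂: R₂‖R_L = (330 × 4110) / (330 + 4110) = 305.5 Ω.
V_out = 21.0 × 305.5 / (4340 + 305.5) = 21.0 × 305.5/4645 = 1.38 V.
(Unloaded it would have been 1.48 V.)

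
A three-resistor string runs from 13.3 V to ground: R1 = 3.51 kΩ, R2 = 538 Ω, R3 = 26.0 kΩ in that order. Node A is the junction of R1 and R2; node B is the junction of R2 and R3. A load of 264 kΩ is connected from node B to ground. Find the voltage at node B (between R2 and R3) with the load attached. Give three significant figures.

At node B, R3 is in parallel with the load: R3‖R_L = 23670 Ω.
Below node A the resistance is R2 + (R3‖R_L) = 24210 Ω, so V_A = 13.3 × 24210/27720 = 11.62 V.
Then V_B = V_A × (R3‖R_L)/(R2 + R3‖R_L) = 11.62 × 23670/24210 = 11.4 V.

V ≈ 11.4 V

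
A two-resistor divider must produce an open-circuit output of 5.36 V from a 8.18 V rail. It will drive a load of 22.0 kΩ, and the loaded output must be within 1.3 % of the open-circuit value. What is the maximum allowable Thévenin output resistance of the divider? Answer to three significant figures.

R_th ≤ 290 Ω

Loading drop = R_th/(R_th + R_L) ≤ 0.0130, so R_th ≤ R_L · ε/(1−ε) = 22.0 kΩ × 0.0130/0.9870 = 290 Ω.
(Any R1, R2 with R2/(R1+R2) = 0.655 and R1‖R2 ≤ 290 Ω will meet the spec.)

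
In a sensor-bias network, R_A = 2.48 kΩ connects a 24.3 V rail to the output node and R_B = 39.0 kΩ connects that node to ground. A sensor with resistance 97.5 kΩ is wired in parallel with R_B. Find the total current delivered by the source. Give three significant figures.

I ≈ 0.801 mA

R_B‖R_L = 27.86 kΩ, so the source sees R_A + R_B‖R_L = 30.34 kΩ.
I = 24.3 V / 30.34 kΩ = 0.801 mA.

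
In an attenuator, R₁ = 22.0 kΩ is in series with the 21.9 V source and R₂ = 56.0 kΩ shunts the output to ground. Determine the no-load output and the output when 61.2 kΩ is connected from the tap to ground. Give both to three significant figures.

Open-circuit: V = 21.9 × 56.0/(22.0 + 56.0) = 15.7 V.
With the load, R₂ becomes R₂‖R_L = 29.24 kΩ, so V = 21.9 × 29.24/51.24 = 12.5 V.

Unloaded: 15.7 V; loaded: 12.5 V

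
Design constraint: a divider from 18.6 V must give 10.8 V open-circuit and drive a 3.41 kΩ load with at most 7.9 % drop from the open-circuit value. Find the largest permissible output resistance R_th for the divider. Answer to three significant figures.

R_th ≤ 292 Ω

Loading drop = R_th/(R_th + R_L) ≤ 0.0790, so R_th ≤ R_L · ε/(1−ε) = 3.41 kΩ × 0.0790/0.9210 = 292 Ω.
(Any R1, R2 with R2/(R1+R2) = 0.581 and R1‖R2 ≤ 292 Ω will meet the spec.)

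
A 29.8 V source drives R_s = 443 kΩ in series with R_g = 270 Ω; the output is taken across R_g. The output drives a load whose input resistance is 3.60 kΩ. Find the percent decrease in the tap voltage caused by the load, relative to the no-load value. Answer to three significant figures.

6.97 %

The divider's output (Thévenin) resistance is R_s‖R_g = 269.8 Ω.
Fractional drop under load = R_th/(R_th + R_L) = 269.8 / (269.8 + 3600) = 0.06973.
So the output falls by 6.97 %.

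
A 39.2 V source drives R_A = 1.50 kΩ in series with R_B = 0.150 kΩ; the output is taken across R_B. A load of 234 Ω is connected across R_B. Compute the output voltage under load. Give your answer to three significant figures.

V_out ≈ 2.25 V

The load sits in parallel with R_B: R_B‖R_L = (150 × 234) / (150 + 234) = 91.41 Ω.
V_out = 39.2 × 91.41 / (1500 + 91.41) = 39.2 × 91.41/1591 = 2.25 V.
(Unloaded it would have been 3.56 V.)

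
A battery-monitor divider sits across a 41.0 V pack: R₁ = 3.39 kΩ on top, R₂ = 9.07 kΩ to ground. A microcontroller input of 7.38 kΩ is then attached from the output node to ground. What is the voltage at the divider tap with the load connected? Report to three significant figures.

V_out ≈ 22.4 V

The load sits in parallel with R₂: R₂‖R_L = (9.07 × 7.38) / (9.07 + 7.38) = 4.069 kΩ.
V_out = 41.0 × 4.069 / (3.39 + 4.069) = 41.0 × 4.069/7.459 = 22.4 V.
(Unloaded it would have been 29.8 V.)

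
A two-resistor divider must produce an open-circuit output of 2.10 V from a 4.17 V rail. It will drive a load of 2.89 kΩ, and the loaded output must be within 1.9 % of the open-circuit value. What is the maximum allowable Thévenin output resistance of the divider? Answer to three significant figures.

R_th ≤ 56.0 Ω

Loading drop = R_th/(R_th + R_L) ≤ 0.0190, so R_th ≤ R_L · ε/(1−ε) = 2.89 kΩ × 0.0190/0.9810 = 56.0 Ω.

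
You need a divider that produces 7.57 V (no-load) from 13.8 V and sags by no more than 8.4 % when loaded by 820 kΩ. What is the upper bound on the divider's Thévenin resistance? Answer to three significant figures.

R_th ≤ 75.2 kΩ

Loading drop = R_th/(R_th + R_L) ≤ 0.0840, so R_th ≤ R_L · ε/(1−ε) = 820 kΩ × 0.0840/0.9160 = 75.2 kΩ.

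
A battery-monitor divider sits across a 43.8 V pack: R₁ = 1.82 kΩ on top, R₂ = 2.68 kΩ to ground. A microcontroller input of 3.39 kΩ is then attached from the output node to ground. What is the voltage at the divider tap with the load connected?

V_out ≈ 19.8 V

The load sits in parallel with R₂: R₂‖R_L = (2.68 × 3.39) / (2.68 + 3.39) = 1.497 kΩ.
V_out = 43.8 × 1.497 / (1.82 + 1.497) = 43.8 × 1.497/3.317 = 19.8 V.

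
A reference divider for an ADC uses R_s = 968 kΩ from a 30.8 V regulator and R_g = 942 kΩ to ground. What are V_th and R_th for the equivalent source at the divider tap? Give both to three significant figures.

V_th is the open-circuit tap voltage: 30.8 × 942/(968 + 942) = 15.2 V.
With the supply zeroed, R_s and R_g appear in parallel from the tap: R_th = R_s‖R_g = (968 × 942)/1910 = 477 kΩ.

V_th = 15.2 V, R_th = 477 kΩ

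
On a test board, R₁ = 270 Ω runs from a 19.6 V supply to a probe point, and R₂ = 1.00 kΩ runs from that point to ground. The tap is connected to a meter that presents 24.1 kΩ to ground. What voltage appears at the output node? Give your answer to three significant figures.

V_out ≈ 15.3 V

The load sits in parallel with R₂: R₂‖R_L = (1000 × 24100) / (1000 + 24100) = 960.2 Ω.
V_out = 19.6 × 960.2 / (270 + 960.2) = 19.6 × 960.2/1230 = 15.3 V.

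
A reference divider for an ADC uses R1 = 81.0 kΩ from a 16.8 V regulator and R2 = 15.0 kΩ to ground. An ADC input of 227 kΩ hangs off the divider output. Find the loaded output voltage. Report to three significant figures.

The load sits in parallel with R2: R2‖R_L = (15.0 × 227) / (15.0 + 227) = 14.07 kΩ.
V_out = 16.8 × 14.07 / (81.0 + 14.07) = 16.8 × 14.07/95.07 = 2.49 V.
(Unloaded it would have been 2.62 V.)

V_out ≈ 2.49 V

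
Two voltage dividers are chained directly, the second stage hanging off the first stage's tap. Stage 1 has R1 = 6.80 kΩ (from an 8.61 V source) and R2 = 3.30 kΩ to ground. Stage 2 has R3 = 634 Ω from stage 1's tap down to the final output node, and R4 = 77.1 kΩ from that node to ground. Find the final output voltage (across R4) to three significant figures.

Stage 2 presents R3+R4 = 77730 Ω as a load on stage 1's tap.
Stage 1's lower leg becomes R2‖(R3+R4) = 3166 Ω, so V_mid = 8.61 × 3166/9966 = 2.735 V.
Stage 2 is itself unloaded: V_out = V_mid × R4/(R3+R4) = 2.735 × 77100/77730 = 2.71 V.

V_out ≈ 2.71 V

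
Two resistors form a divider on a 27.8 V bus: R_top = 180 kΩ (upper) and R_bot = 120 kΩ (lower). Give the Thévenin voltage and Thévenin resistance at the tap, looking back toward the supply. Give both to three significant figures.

V_th is the open-circuit tap voltage: 27.8 × 120/(180 + 120) = 11.1 V.
With the supply zeroed, R_top and R_bot appear in parallel from the tap: R_th = R_top‖R_bot = (180 × 120)/300.0 = 72.0 kΩ.

V_th = 11.1 V, R_th = 72.0 kΩ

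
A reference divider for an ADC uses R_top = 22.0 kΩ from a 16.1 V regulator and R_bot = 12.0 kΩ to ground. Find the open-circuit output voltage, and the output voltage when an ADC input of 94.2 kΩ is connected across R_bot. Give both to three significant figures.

Unloaded: 5.68 V; loaded: 5.25 V

Open-circuit: V = 16.1 × 12.0/(22.0 + 12.0) = 5.68 V.
With the load, R_bot becomes R_bot‖R_L = 10.64 kΩ, so V = 16.1 × 10.64/32.64 = 5.25 V.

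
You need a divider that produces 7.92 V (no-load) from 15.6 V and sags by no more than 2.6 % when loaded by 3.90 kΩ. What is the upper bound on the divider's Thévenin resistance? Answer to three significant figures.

Loading drop = R_th/(R_th + R_L) ≤ 0.0260, so R_th ≤ R_L · ε/(1−ε) = 3.90 kΩ × 0.0260/0.9740 = 104 Ω.

R_th ≤ 104 Ω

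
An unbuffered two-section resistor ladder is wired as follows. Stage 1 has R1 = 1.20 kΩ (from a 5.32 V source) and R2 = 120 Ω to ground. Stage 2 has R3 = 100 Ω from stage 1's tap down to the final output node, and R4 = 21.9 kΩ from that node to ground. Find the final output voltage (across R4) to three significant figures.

V_out ≈ 0.479 V

Stage 2 presents R3+R4 = 22000 Ω as a load on stage 1's tap.
Stage 1's lower leg becomes R2‖(R3+R4) = 119.3 Ω, so V_mid = 5.32 × 119.3/1319 = 0.4813 V.
Stage 2 is itself unloaded: V_out = V_mid × R4/(R3+R4) = 0.4813 × 21900/22000 = 0.479 V.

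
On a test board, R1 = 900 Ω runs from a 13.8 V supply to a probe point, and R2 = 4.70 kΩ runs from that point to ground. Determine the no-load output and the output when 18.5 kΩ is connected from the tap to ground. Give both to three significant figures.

Open-circuit: V = 13.8 × 4700/(900 + 4700) = 11.6 V.
With the load, R2 becomes R2‖R_L = 3748 Ω, so V = 13.8 × 3748/4648 = 11.1 V.

Unloaded: 11.6 V; loaded: 11.1 V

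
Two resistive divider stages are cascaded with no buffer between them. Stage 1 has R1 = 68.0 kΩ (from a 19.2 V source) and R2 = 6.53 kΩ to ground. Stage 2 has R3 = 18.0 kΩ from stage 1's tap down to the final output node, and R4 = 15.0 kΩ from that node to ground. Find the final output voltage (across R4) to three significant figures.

V_out ≈ 0.648 V

Stage 2 presents R3+R4 = 33.00 kΩ as a load on stage 1's tap.
Stage 1's lower leg becomes R2‖(R3+R4) = 5.451 kΩ, so V_mid = 19.2 × 5.451/73.45 = 1.425 V.
Stage 2 is itself unloaded: V_out = V_mid × R4/(R3+R4) = 1.425 × 15.0/33.00 = 0.648 V.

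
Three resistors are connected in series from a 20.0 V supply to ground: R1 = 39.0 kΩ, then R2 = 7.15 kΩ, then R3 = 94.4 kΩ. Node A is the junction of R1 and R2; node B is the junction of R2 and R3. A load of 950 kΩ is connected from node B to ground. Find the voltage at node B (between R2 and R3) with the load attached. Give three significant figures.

V ≈ 13.0 V

At node B, R3 is in parallel with the load: R3‖R_L = 85.87 kΩ.
Below node A the resistance is R2 + (R3‖R_L) = 93.02 kΩ, so V_A = 20.0 × 93.02/132.0 = 14.09 V.
Then V_B = V_A × (R3‖R_L)/(R2 + R3‖R_L) = 14.09 × 85.87/93.02 = 13.0 V.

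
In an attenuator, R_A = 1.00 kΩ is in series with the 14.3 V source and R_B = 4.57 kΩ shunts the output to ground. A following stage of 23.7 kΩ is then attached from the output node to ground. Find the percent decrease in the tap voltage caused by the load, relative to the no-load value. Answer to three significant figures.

3.35 %

The divider's output (Thévenin) resistance is R_A‖R_B = 0.8205 kΩ.
Fractional drop under load = R_th/(R_th + R_L) = 0.8205 / (0.8205 + 23.7) = 0.03346.
So the output falls by 3.35 %.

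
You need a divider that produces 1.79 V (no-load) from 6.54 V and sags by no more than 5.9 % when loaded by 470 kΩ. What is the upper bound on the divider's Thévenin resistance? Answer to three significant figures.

Loading drop = R_th/(R_th + R_L) ≤ 0.0590, so R_th ≤ R_L · ε/(1−ε) = 470 kΩ × 0.0590/0.9410 = 29.5 kΩ.
(Any R1, R2 with R2/(R1+R2) = 0.274 and R1‖R2 ≤ 29.5 kΩ will meet the spec.)

R_th ≤ 29.5 kΩ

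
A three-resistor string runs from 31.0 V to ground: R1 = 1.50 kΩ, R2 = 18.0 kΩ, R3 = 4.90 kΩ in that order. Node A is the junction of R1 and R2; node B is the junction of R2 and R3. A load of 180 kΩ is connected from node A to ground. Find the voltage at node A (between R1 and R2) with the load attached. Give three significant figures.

Below node A the series string R2+R3 = 22.90 kΩ sits in parallel with the 180 kΩ load: 20.32 kΩ.
V_A = 31.0 × 20.32/(1.50 + 20.32) = 28.9 V.

V ≈ 28.9 V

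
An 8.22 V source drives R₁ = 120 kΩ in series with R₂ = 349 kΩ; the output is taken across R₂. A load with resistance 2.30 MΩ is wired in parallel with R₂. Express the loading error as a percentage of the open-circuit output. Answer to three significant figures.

The divider's output (Thévenin) resistance is R₁‖R₂ = 89.30 kΩ.
Fractional drop under load = R_th/(R_th + R_L) = 89.30 / (89.30 + 2300) = 0.03737.
So the output falls by 3.74 %.

3.74 %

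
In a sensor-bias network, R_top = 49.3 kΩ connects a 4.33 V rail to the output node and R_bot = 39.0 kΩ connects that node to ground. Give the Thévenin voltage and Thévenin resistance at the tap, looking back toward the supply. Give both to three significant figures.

V_th is the open-circuit tap voltage: 4.33 × 39.0/(49.3 + 39.0) = 1.91 V.
With the supply zeroed, R_top and R_bot appear in parallel from the tap: R_th = R_top‖R_bot = (49.3 × 39.0)/88.30 = 21.8 kΩ.

V_th = 1.91 V, R_th = 21.8 kΩ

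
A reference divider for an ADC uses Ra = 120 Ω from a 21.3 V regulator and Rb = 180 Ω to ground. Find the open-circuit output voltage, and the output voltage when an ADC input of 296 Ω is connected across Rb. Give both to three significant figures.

Open-circuit: V = 21.3 × 180/(120 + 180) = 12.8 V.
With the load, Rb becomes Rb‖R_L = 111.9 Ω, so V = 21.3 × 111.9/231.9 = 10.3 V.

Unloaded: 12.8 V; loaded: 10.3 V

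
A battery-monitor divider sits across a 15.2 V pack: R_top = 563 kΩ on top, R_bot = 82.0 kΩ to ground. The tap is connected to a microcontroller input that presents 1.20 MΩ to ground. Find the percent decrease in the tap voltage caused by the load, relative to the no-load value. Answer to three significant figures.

5.63 %

The divider's output (Thévenin) resistance is R_top‖R_bot = 71.58 kΩ.
Fractional drop under load = R_th/(R_th + R_L) = 71.58 / (71.58 + 1200) = 0.05629.
So the output falls by 5.63 %.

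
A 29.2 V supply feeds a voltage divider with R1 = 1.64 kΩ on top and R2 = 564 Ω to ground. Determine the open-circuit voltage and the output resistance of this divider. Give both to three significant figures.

V_th = 7.47 V, R_th = 420 Ω

V_th is the open-circuit tap voltage: 29.2 × 564/(1640 + 564) = 7.47 V.
With the supply zeroed, R1 and R2 appear in parallel from the tap: R_th = R1‖R2 = (1640 × 564)/2204 = 420 Ω.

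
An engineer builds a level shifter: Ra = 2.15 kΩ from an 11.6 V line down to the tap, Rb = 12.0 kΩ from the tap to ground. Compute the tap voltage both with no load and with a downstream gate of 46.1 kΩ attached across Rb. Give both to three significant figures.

Open-circuit: V = 11.6 × 12.0/(2.15 + 12.0) = 9.84 V.
With the load, Rb becomes Rb‖R_L = 9.522 kΩ, so V = 11.6 × 9.522/11.67 = 9.46 V.

Unloaded: 9.84 V; loaded: 9.46 V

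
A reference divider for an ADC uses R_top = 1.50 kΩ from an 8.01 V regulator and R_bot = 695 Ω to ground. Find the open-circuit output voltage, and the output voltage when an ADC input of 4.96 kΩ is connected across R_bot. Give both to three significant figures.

Unloaded: 2.54 V; loaded: 2.31 V

Open-circuit: V = 8.01 × 695/(1500 + 695) = 2.54 V.
With the load, R_bot becomes R_bot‖R_L = 609.6 Ω, so V = 8.01 × 609.6/2110 = 2.31 V.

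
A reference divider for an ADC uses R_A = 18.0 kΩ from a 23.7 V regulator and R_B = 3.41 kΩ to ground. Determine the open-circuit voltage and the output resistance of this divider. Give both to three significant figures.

V_th = 3.77 V, R_th = 2.87 kΩ

V_th is the open-circuit tap voltage: 23.7 × 3.41/(18.0 + 3.41) = 3.77 V.
With the supply zeroed, R_A and R_B appear in parallel from the tap: R_th = R_A‖R_B = (18.0 × 3.41)/21.41 = 2.87 kΩ.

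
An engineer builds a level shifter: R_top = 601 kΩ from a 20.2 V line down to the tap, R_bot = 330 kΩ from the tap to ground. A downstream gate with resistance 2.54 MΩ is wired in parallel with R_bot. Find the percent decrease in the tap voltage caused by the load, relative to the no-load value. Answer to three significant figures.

The divider's output (Thévenin) resistance is R_top‖R_bot = 213.0 kΩ.
Fractional drop under load = R_th/(R_th + R_L) = 213.0 / (213.0 + 2540) = 0.07738.
So the output falls by 7.74 %.

7.74 %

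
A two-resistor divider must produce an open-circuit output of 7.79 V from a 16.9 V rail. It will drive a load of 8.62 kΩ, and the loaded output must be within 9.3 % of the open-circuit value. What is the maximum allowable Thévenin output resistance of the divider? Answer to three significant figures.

Loading drop = R_th/(R_th + R_L) ≤ 0.0930, so R_th ≤ R_L · ε/(1−ε) = 8.62 kΩ × 0.0930/0.9070 = 884 Ω.

R_th ≤ 884 Ω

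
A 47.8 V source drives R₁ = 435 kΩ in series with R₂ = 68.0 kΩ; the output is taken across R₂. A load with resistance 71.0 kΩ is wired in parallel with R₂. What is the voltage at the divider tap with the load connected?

The load sits in parallel with R₂: R₂‖R_L = (68.0 × 71.0) / (68.0 + 71.0) = 34.73 kΩ.
V_out = 47.8 × 34.73 / (435 + 34.73) = 47.8 × 34.73/469.7 = 3.53 V.

V_out ≈ 3.53 V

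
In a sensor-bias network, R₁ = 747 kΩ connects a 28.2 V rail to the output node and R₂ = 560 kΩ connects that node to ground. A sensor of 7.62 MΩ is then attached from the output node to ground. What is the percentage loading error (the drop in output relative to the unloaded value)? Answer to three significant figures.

The divider's output (Thévenin) resistance is R₁‖R₂ = 320.1 kΩ.
Fractional drop under load = R_th/(R_th + R_L) = 320.1 / (320.1 + 7620) = 0.04031.
So the output falls by 4.03 %.

4.03 %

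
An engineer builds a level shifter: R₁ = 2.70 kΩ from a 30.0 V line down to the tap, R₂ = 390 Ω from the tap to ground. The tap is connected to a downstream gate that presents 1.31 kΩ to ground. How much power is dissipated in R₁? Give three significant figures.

Total resistance from the source is R₁ + (R₂‖R_L) = 3001 Ω, so I = 30.0/3001 Ω = 9.998 mA.
P = I²·R₁ = (9.998 mA)² × 2.70 kΩ = 270 mW.

P ≈ 270 mW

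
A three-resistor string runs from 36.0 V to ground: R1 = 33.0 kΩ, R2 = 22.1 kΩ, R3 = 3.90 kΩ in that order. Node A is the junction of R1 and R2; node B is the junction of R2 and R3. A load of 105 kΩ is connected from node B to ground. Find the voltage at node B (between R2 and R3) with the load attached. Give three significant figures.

V ≈ 2.30 V

At node B, R3 is in parallel with the load: R3‖R_L = 3.760 kΩ.
Below node A the resistance is R2 + (R3‖R_L) = 25.86 kΩ, so V_A = 36.0 × 25.86/58.86 = 15.82 V.
Then V_B = V_A × (R3‖R_L)/(R2 + R3‖R_L) = 15.82 × 3.760/25.86 = 2.30 V.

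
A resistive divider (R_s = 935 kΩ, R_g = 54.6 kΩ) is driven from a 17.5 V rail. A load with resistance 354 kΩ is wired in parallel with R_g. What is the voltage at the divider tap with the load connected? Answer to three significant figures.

The load sits in parallel with R_g: R_g‖R_L = (54.6 × 354) / (54.6 + 354) = 47.30 kΩ.
V_out = 17.5 × 47.30 / (935 + 47.30) = 17.5 × 47.30/982.3 = 0.843 V.
(Unloaded it would have been 0.966 V.)

V_out ≈ 0.843 V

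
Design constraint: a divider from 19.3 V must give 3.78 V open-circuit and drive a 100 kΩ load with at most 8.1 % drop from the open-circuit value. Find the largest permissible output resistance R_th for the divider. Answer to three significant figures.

Loading drop = R_th/(R_th + R_L) ≤ 0.0810, so R_th ≤ R_L · ε/(1−ε) = 100 kΩ × 0.0810/0.9190 = 8.81 kΩ.
(Any R1, R2 with R2/(R1+R2) = 0.196 and R1‖R2 ≤ 8.81 kΩ will meet the spec.)

R_th ≤ 8.81 kΩ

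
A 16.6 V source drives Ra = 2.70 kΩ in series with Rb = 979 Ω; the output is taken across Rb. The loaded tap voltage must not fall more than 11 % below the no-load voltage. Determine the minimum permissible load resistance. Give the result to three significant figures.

R_L(min) ≈ 5.81 kΩ

Output resistance R_th = Ra‖Rb = (2700 × 979)/3679 = 718.5 Ω.
The fractional drop is R_th/(R_th + R_L); requiring this ≤ 0.110 gives R_L ≥ R_th(1/0.110 − 1) = 718.5 × 8.091 = 5.81 kΩ.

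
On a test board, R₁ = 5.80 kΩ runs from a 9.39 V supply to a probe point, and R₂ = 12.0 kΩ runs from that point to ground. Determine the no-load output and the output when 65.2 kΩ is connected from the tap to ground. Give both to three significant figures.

Unloaded: 6.33 V; loaded: 5.97 V

Open-circuit: V = 9.39 × 12.0/(5.80 + 12.0) = 6.33 V.
With the load, R₂ becomes R₂‖R_L = 10.13 kΩ, so V = 9.39 × 10.13/15.93 = 5.97 V.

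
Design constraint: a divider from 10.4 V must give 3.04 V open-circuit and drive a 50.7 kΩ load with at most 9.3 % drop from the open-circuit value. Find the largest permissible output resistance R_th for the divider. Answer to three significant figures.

Loading drop = R_th/(R_th + R_L) ≤ 0.0930, so R_th ≤ R_L · ε/(1−ε) = 50.7 kΩ × 0.0930/0.9070 = 5.20 kΩ.
(Any R1, R2 with R2/(R1+R2) = 0.292 and R1‖R2 ≤ 5.20 kΩ will meet the spec.)

R_th ≤ 5.20 kΩ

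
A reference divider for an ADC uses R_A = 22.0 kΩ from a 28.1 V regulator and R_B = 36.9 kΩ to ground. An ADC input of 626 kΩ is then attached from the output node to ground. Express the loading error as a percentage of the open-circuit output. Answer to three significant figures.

The divider's output (Thévenin) resistance is R_A‖R_B = 13.78 kΩ.
Fractional drop under load = R_th/(R_th + R_L) = 13.78 / (13.78 + 626) = 0.02154.
So the output falls by 2.15 %.

2.15 %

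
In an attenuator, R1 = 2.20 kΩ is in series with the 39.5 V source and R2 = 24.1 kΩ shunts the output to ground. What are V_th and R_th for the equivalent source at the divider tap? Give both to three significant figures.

V_th = 36.2 V, R_th = 2.02 kΩ

V_th is the open-circuit tap voltage: 39.5 × 24.1/(2.20 + 24.1) = 36.2 V.
With the supply zeroed, R1 and R2 appear in parallel from the tap: R_th = R1‖R2 = (2.20 × 24.1)/26.30 = 2.02 kΩ.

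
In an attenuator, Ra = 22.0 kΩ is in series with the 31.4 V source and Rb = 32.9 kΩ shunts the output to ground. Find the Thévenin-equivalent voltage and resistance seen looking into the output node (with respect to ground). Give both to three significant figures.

V_th is the open-circuit tap voltage: 31.4 × 32.9/(22.0 + 32.9) = 18.8 V.
With the supply zeroed, Ra and Rb appear in parallel from the tap: R_th = Ra‖Rb = (22.0 × 32.9)/54.90 = 13.2 kΩ.

V_th = 18.8 V, R_th = 13.2 kΩ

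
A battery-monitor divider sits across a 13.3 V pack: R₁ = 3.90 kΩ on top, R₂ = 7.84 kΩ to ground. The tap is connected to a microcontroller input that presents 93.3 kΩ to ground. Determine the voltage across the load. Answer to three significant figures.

V_out ≈ 8.64 V

The load sits in parallel with R₂: R₂‖R_L = (7.84 × 93.3) / (7.84 + 93.3) = 7.232 kΩ.
V_out = 13.3 × 7.232 / (3.90 + 7.232) = 13.3 × 7.232/11.13 = 8.64 V.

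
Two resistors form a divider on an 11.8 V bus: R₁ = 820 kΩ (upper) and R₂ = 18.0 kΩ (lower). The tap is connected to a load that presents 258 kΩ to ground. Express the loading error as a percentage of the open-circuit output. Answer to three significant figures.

6.39 %

The divider's output (Thévenin) resistance is R₁‖R₂ = 17.61 kΩ.
Fractional drop under load = R_th/(R_th + R_L) = 17.61 / (17.61 + 258) = 0.06391.
So the output falls by 6.39 %.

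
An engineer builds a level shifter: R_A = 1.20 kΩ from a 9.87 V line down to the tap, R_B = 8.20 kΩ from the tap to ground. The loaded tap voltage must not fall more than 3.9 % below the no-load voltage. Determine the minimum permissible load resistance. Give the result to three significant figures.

R_L(min) ≈ 25.8 kΩ

Output resistance R_th = R_A‖R_B = (1.20 × 8.20)/9.400 = 1.047 kΩ.
The fractional drop is R_th/(R_th + R_L); requiring this ≤ 0.0390 gives R_L ≥ R_th(1/0.0390 − 1) = 1.047 × 24.64 = 25.8 kΩ.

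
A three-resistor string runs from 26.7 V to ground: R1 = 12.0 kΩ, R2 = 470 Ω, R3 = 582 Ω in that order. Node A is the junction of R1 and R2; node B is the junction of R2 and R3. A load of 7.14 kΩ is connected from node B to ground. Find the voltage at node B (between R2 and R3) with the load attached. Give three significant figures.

At node B, R3 is in parallel with the load: R3‖R_L = 538.1 Ω.
Below node A the resistance is R2 + (R3‖R_L) = 1008 Ω, so V_A = 26.7 × 1008/13010 = 2.069 V.
Then V_B = V_A × (R3‖R_L)/(R2 + R3‖R_L) = 2.069 × 538.1/1008 = 1.10 V.

V ≈ 1.10 V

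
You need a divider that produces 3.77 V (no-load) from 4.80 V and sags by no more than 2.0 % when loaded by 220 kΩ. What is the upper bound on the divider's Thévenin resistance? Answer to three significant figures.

Loading drop = R_th/(R_th + R_L) ≤ 0.0200, so R_th ≤ R_L · ε/(1−ε) = 220 kΩ × 0.0200/0.9800 = 4.49 kΩ.

R_th ≤ 4.49 kΩ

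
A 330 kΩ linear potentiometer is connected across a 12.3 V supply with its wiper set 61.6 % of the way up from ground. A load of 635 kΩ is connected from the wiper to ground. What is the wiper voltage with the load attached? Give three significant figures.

The wiper splits the pot into (1−α)R = 126.7 kΩ above and αR = 203.3 kΩ below.
Lower section ‖ load = 154.0 kΩ.
V_wiper = 12.3 × 154.0/(126.7 + 154.0) = 6.75 V.

V ≈ 6.75 V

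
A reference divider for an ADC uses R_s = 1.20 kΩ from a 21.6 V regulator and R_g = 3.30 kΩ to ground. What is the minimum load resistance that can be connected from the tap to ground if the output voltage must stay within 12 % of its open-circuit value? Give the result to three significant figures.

Output resistance R_th = R_s‖R_g = (1200 × 3300)/4500 = 880.0 Ω.
The fractional drop is R_th/(R_th + R_L); requiring this ≤ 0.120 gives R_L ≥ R_th(1/0.120 − 1) = 880.0 × 7.333 = 6.45 kΩ.

R_L(min) ≈ 6.45 kΩ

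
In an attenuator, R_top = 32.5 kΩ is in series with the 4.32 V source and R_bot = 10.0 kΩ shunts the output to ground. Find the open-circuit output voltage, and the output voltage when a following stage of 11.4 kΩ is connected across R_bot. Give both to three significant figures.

Open-circuit: V = 4.32 × 10.0/(32.5 + 10.0) = 1.02 V.
With the load, R_bot becomes R_bot‖R_L = 5.327 kΩ, so V = 4.32 × 5.327/37.83 = 0.608 V.

Unloaded: 1.02 V; loaded: 0.608 V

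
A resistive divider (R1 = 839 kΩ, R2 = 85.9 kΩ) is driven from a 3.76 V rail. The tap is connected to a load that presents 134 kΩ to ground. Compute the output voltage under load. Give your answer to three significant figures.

V_out ≈ 0.221 V

The load sits in parallel with R2: R2‖R_L = (85.9 × 134) / (85.9 + 134) = 52.34 kΩ.
V_out = 3.76 × 52.34 / (839 + 52.34) = 3.76 × 52.34/891.3 = 0.221 V.
(Unloaded it would have been 0.349 V.)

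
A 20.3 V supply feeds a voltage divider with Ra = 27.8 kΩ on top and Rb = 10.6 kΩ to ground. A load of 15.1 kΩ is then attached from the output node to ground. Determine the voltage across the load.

V_out ≈ 3.72 V

The load sits in parallel with Rb: Rb‖R_L = (10.6 × 15.1) / (10.6 + 15.1) = 6.228 kΩ.
V_out = 20.3 × 6.228 / (27.8 + 6.228) = 20.3 × 6.228/34.03 = 3.72 V.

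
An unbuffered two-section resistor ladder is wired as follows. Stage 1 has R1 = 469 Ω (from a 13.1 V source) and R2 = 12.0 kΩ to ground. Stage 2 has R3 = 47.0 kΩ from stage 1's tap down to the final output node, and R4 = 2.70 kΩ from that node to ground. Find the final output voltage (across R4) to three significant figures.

Stage 2 presents R3+R4 = 49700 Ω as a load on stage 1's tap.
Stage 1's lower leg becomes R2‖(R3+R4) = 9666 Ω, so V_mid = 13.1 × 9666/10140 = 12.49 V.
Stage 2 is itself unloaded: V_out = V_mid × R4/(R3+R4) = 12.49 × 2700/49700 = 0.679 V.

V_out ≈ 0.679 V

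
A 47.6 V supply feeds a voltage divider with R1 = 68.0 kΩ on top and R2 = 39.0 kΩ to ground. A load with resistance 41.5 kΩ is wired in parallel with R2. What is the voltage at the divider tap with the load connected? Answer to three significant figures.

V_out ≈ 10.9 V

The load sits in parallel with R2: R2‖R_L = (39.0 × 41.5) / (39.0 + 41.5) = 20.11 kΩ.
V_out = 47.6 × 20.11 / (68.0 + 20.11) = 47.6 × 20.11/88.11 = 10.9 V.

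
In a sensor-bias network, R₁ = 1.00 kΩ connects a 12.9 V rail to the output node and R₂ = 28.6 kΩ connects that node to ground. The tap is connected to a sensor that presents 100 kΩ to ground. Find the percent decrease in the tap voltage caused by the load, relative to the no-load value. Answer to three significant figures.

0.957 %

The divider's output (Thévenin) resistance is R₁‖R₂ = 0.9662 kΩ.
Fractional drop under load = R_th/(R_th + R_L) = 0.9662 / (0.9662 + 100) = 0.009570.
So the output falls by 0.957 %.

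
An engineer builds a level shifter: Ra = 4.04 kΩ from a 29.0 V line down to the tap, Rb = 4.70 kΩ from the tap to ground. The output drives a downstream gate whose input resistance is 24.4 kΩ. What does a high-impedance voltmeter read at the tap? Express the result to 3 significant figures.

The load sits in parallel with Rb: Rb‖R_L = (4.70 × 24.4) / (4.70 + 24.4) = 3.941 kΩ.
V_out = 29.0 × 3.941 / (4.04 + 3.941) = 29.0 × 3.941/7.981 = 14.3 V.
(Unloaded it would have been 15.6 V.)

V_out ≈ 14.3 V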